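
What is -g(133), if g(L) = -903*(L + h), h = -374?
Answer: -217623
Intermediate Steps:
g(L) = 337722 - 903*L (g(L) = -903*(L - 374) = -903*(-374 + L) = 337722 - 903*L)
-g(133) = -(337722 - 903*133) = -(337722 - 120099) = -1*217623 = -217623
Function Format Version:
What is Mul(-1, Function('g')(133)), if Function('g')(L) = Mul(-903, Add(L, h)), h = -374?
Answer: -217623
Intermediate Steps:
Function('g')(L) = Add(337722, Mul(-903, L)) (Function('g')(L) = Mul(-903, Add(L, -374)) = Mul(-903, Add(-374, L)) = Add(337722, Mul(-903, L)))
Mul(-1, Function('g')(133)) = Mul(-1, Add(337722, Mul(-903, 133))) = Mul(-1, Add(337722, -120099)) = Mul(-1, 217623) = -217623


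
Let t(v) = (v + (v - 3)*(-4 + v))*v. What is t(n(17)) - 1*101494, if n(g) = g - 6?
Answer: -100757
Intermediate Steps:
n(g) = -6 + g
t(v) = v*(v + (-4 + v)*(-3 + v)) (t(v) = (v + (-3 + v)*(-4 + v))*v = (v + (-4 + v)*(-3 + v))*v = v*(v + (-4 + v)*(-3 + v)))
t(n(17)) - 1*101494 = (-6 + 17)*(12 + (-6 + 17)² - 6*(-6 + 17)) - 1*101494 = 11*(12 + 11² - 6*11) - 101494 = 11*(12 + 121 - 66) - 101494 = 11*67 - 101494 = 737 - 101494 = -100757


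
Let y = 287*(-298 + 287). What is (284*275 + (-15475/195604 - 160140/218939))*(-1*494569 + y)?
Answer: -1344674197695829155/34592362 ≈ -3.8872e+10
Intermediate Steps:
y = -3157 (y = 287*(-11) = -3157)
(284*275 + (-15475/195604 - 160140/218939))*(-1*494569 + y) = (284*275 + (-15475/195604 - 160140/218939))*(-1*494569 - 3157) = (78100 + (-15475*1/195604 - 160140*1/218939))*(-494569 - 3157) = (78100 + (-25/316 - 160140/218939))*(-497726) = (78100 - 56077715/69184724)*(-497726) = (5403270866685/69184724)*(-497726) = -1344674197695829155/34592362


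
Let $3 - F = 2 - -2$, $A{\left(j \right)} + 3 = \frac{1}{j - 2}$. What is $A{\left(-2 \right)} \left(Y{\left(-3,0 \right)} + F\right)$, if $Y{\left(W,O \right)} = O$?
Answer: $\frac{13}{4} \approx 3.25$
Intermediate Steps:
$A{\left(j \right)} = -3 + \frac{1}{-2 + j}$ ($A{\left(j \right)} = -3 + \frac{1}{j - 2} = -3 + \frac{1}{-2 + j}$)
$F = -1$ ($F = 3 - \left(2 - -2\right) = 3 - \left(2 + 2\right) = 3 - 4 = -1$)
$A{\left(-2 \right)} \left(Y{\left(-3,0 \right)} + F\right) = \frac{7 - -6}{-2 - 2} \left(0 - 1\right) = \frac{7 + 6}{-4} \left(-1\right) = \left(- \frac{1}{4}\right) 13 \left(-1\right) = \left(- \frac{13}{4}\right) \left(-1\right) = \frac{13}{4}$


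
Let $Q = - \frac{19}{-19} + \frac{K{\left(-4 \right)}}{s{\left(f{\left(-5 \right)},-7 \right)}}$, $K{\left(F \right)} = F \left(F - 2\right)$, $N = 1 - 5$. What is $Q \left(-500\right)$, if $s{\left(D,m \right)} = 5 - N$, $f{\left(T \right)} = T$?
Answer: $- \frac{5500}{3} \approx -1833.3$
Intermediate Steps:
$N = -4$ ($N = 1 - 5 = -4$)
$s{\left(D,m \right)} = 9$ ($s{\left(D,m \right)} = 5 - -4 = 5 + 4 = 9$)
$K{\left(F \right)} = F \left(-2 + F\right)$
$Q = \frac{11}{3}$ ($Q = - \frac{19}{-19} + \frac{\left(-4\right) \left(-2 - 4\right)}{9} = \left(-19\right) \left(- \frac{1}{19}\right) + \left(-4\right) \left(-6\right) \frac{1}{9} = 1 + 24 \cdot \frac{1}{9} = 1 + \frac{8}{3} = \frac{11}{3} \approx 3.6667$)
$Q \left(-500\right) = \frac{11}{3} \left(-500\right) = - \frac{5500}{3}$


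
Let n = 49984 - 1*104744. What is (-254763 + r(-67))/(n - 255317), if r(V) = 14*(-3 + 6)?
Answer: 84907/103359 ≈ 0.82148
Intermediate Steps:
r(V) = 42 (r(V) = 14*3 = 42)
n = -54760 (n = 49984 - 104744 = -54760)
(-254763 + r(-67))/(n - 255317) = (-254763 + 42)/(-54760 - 255317) = -254721/(-310077) = -254721*(-1/310077) = 84907/103359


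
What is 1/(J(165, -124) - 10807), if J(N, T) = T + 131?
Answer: -1/10800 ≈ -9.2593e-5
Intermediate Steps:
J(N, T) = 131 + T
1/(J(165, -124) - 10807) = 1/((131 - 124) - 10807) = 1/(7 - 10807) = 1/(-10800) = -1/10800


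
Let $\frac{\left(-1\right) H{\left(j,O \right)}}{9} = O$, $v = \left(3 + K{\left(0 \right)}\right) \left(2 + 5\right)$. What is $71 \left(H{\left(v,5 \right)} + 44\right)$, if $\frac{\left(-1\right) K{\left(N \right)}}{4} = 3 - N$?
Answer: $-71$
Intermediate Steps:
$K{\left(N \right)} = -12 + 4 N$ ($K{\left(N \right)} = - 4 \left(3 - N\right) = -12 + 4 N$)
$v = -63$ ($v = \left(3 + \left(-12 + 4 \cdot 0\right)\right) \left(2 + 5\right) = \left(3 + \left(-12 + 0\right)\right) 7 = \left(3 - 12\right) 7 = \left(-9\right) 7 = -63$)
$H{\left(j,O \right)} = - 9 O$
$71 \left(H{\left(v,5 \right)} + 44\right) = 71 \left(\left(-9\right) 5 + 44\right) = 71 \left(-45 + 44\right) = 71 \left(-1\right) = -71$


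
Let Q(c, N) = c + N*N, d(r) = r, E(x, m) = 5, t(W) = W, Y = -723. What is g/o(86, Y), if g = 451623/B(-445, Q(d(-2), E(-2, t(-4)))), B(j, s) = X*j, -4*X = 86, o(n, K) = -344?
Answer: -451623/3291220 ≈ -0.13722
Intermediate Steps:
X = -43/2 (X = -1/4*86 = -43/2 ≈ -21.500)
Q(c, N) = c + N**2
B(j, s) = -43*j/2
g = 903246/19135 (g = 451623/((-43/2*(-445))) = 451623/(19135/2) = 451623*(2/19135) = 903246/19135 ≈ 47.204)
g/o(86, Y) = (903246/19135)/(-344) = (903246/19135)*(-1/344) = -451623/3291220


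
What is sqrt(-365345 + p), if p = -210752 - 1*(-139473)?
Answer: 4*I*sqrt(27289) ≈ 660.78*I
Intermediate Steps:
p = -71279 (p = -210752 + 139473 = -71279)
sqrt(-365345 + p) = sqrt(-365345 - 71279) = sqrt(-436624) = 4*I*sqrt(27289)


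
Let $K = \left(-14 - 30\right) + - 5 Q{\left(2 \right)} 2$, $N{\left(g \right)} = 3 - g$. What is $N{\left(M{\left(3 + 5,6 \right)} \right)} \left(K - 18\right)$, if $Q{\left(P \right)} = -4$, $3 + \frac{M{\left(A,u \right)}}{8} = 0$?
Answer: $-594$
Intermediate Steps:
$M{\left(A,u \right)} = -24$ ($M{\left(A,u \right)} = -24 + 8 \cdot 0 = -24 + 0 = -24$)
$K = -4$ ($K = \left(-14 - 30\right) + \left(-5\right) \left(-4\right) 2 = -44 + 20 \cdot 2 = -44 + 40 = -4$)
$N{\left(M{\left(3 + 5,6 \right)} \right)} \left(K - 18\right) = \left(3 - -24\right) \left(-4 - 18\right) = \left(3 + 24\right) \left(-22\right) = 27 \left(-22\right) = -594$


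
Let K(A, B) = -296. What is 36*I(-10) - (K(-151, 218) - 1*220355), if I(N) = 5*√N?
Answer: 220651 + 180*I*√10 ≈ 2.2065e+5 + 569.21*I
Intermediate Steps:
36*I(-10) - (K(-151, 218) - 1*220355) = 36*(5*√(-10)) - (-296 - 1*220355) = 36*(5*(I*√10)) - (-296 - 220355) = 36*(5*I*√10) - 1*(-220651) = 180*I*√10 + 220651 = 220651 + 180*I*√10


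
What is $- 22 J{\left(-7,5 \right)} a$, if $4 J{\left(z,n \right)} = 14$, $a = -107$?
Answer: $8239$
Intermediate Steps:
$J{\left(z,n \right)} = \frac{7}{2}$ ($J{\left(z,n \right)} = \frac{1}{4} \cdot 14 = \frac{7}{2}$)
$- 22 J{\left(-7,5 \right)} a = \left(-22\right) \frac{7}{2} \left(-107\right) = \left(-77\right) \left(-107\right) = 8239$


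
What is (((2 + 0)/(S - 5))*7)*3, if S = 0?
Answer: -42/5 ≈ -8.4000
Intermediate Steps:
(((2 + 0)/(S - 5))*7)*3 = (((2 + 0)/(0 - 5))*7)*3 = ((2/(-5))*7)*3 = ((2*(-1/5))*7)*3 = -2/5*7*3 = -14/5*3 = -42/5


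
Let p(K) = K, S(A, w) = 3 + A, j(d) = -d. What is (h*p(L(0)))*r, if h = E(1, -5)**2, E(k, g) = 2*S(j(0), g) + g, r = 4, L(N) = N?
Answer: 0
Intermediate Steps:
E(k, g) = 6 + g (E(k, g) = 2*(3 - 1*0) + g = 2*(3 + 0) + g = 2*3 + g = 6 + g)
h = 1 (h = (6 - 5)**2 = 1**2 = 1)
(h*p(L(0)))*r = (1*0)*4 = 0*4 = 0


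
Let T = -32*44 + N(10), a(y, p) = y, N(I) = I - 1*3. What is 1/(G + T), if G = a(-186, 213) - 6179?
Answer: -1/7766 ≈ -0.00012877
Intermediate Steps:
N(I) = -3 + I (N(I) = I - 3 = -3 + I)
G = -6365 (G = -186 - 6179 = -6365)
T = -1401 (T = -32*44 + (-3 + 10) = -1408 + 7 = -1401)
1/(G + T) = 1/(-6365 - 1401) = 1/(-7766) = -1/7766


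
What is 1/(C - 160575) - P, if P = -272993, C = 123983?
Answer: 9989359855/36592 ≈ 2.7299e+5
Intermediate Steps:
1/(C - 160575) - P = 1/(123983 - 160575) - 1*(-272993) = 1/(-36592) + 272993 = -1/36592 + 272993 = 9989359855/36592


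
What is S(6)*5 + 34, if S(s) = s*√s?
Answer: 34 + 30*√6 ≈ 107.48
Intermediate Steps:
S(s) = s^(3/2)
S(6)*5 + 34 = 6^(3/2)*5 + 34 = (6*√6)*5 + 34 = 30*√6 + 34 = 34 + 30*√6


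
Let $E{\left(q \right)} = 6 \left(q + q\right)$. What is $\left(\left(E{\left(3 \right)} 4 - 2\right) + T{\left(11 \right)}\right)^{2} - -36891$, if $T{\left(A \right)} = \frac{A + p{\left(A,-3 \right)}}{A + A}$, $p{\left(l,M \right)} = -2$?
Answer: $\frac{27670933}{484} \approx 57171.0$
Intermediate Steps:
$E{\left(q \right)} = 12 q$ ($E{\left(q \right)} = 6 \cdot 2 q = 12 q$)
$T{\left(A \right)} = \frac{-2 + A}{2 A}$ ($T{\left(A \right)} = \frac{A - 2}{A + A} = \frac{-2 + A}{2 A}$)
$\left(\left(E{\left(3 \right)} 4 - 2\right) + T{\left(11 \right)}\right)^{2} - -36891 = \left(\left(12 \cdot 3 \cdot 4 - 2\right) + \frac{-2 + 11}{2 \cdot 11}\right)^{2} - -36891 = \left(\left(36 \cdot 4 - 2\right) + \frac{1}{2} \cdot \frac{1}{11} \cdot 9\right)^{2} + 36891 = \left(\left(144 - 2\right) + \frac{9}{22}\right)^{2} + 36891 = \left(142 + \frac{9}{22}\right)^{2} + 36891 = \left(\frac{3133}{22}\right)^{2} + 36891 = \frac{9815689}{484} + 36891 = \frac{27670933}{484}$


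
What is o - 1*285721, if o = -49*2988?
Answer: -432133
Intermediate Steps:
o = -146412
o - 1*285721 = -146412 - 1*285721 = -146412 - 285721 = -432133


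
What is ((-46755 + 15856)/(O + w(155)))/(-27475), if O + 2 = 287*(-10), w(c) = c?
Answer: -2809/6786325 ≈ -0.00041392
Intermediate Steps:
O = -2872 (O = -2 + 287*(-10) = -2 - 2870 = -2872)
((-46755 + 15856)/(O + w(155)))/(-27475) = ((-46755 + 15856)/(-2872 + 155))/(-27475) = -30899/(-2717)*(-1/27475) = -30899*(-1/2717)*(-1/27475) = (2809/247)*(-1/27475) = -2809/6786325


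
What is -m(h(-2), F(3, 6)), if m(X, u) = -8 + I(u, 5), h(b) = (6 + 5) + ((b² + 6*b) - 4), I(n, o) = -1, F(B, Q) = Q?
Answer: 9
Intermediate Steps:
h(b) = 7 + b² + 6*b (h(b) = 11 + (-4 + b² + 6*b) = 7 + b² + 6*b)
m(X, u) = -9 (m(X, u) = -8 - 1 = -9)
-m(h(-2), F(3, 6)) = -1*(-9) = 9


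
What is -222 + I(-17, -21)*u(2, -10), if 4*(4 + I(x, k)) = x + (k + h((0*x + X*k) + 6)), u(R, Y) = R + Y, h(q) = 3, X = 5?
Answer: -120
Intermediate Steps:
I(x, k) = -13/4 + k/4 + x/4 (I(x, k) = -4 + (x + (k + 3))/4 = -4 + (x + (3 + k))/4 = -4 + (3 + k + x)/4 = -4 + (¾ + k/4 + x/4) = -13/4 + k/4 + x/4)
-222 + I(-17, -21)*u(2, -10) = -222 + (-13/4 + (¼)*(-21) + (¼)*(-17))*(2 - 10) = -222 + (-13/4 - 21/4 - 17/4)*(-8) = -222 - 51/4*(-8) = -222 + 102 = -120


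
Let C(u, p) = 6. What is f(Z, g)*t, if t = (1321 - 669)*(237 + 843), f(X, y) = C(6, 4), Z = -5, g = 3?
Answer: 4224960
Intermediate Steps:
f(X, y) = 6
t = 704160 (t = 652*1080 = 704160)
f(Z, g)*t = 6*704160 = 4224960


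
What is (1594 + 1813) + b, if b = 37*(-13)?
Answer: 2926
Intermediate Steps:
b = -481
(1594 + 1813) + b = (1594 + 1813) - 481 = 3407 - 481 = 2926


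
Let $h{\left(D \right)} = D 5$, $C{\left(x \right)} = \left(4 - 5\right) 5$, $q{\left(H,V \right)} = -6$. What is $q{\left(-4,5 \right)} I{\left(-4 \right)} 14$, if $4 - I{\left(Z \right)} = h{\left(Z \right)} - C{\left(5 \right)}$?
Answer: $-1596$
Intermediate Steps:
$C{\left(x \right)} = -5$ ($C{\left(x \right)} = \left(-1\right) 5 = -5$)
$h{\left(D \right)} = 5 D$
$I{\left(Z \right)} = -1 - 5 Z$ ($I{\left(Z \right)} = 4 - \left(5 Z - -5\right) = 4 - \left(5 Z + 5\right) = 4 - \left(5 + 5 Z\right) = -1 - 5 Z$)
$q{\left(-4,5 \right)} I{\left(-4 \right)} 14 = - 6 \left(-1 - -20\right) 14 = - 6 \left(-1 + 20\right) 14 = \left(-6\right) 19 \cdot 14 = \left(-114\right) 14 = -1596$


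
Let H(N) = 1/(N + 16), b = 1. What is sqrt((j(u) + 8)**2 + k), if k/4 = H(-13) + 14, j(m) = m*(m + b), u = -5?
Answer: 2*sqrt(1893)/3 ≈ 29.006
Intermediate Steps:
H(N) = 1/(16 + N)
j(m) = m*(1 + m) (j(m) = m*(m + 1) = m*(1 + m))
k = 172/3 (k = 4*(1/(16 - 13) + 14) = 4*(1/3 + 14) = 4*(43/3) = 172/3 ≈ 57.333)
sqrt((j(u) + 8)**2 + k) = sqrt((-5*(1 - 5) + 8)**2 + 172/3) = sqrt((-5*(-4) + 8)**2 + 172/3) = sqrt((20 + 8)**2 + 172/3) = sqrt(28**2 + 172/3) = sqrt(784 + 172/3) = sqrt(2524/3) = 2*sqrt(1893)/3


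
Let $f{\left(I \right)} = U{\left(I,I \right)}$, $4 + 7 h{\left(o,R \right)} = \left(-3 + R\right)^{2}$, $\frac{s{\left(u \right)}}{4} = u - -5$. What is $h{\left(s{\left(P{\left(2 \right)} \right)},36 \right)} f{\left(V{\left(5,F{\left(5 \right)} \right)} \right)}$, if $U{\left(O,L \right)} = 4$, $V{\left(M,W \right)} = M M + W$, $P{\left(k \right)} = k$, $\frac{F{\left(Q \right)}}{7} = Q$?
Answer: $620$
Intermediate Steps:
$F{\left(Q \right)} = 7 Q$
$V{\left(M,W \right)} = W + M^{2}$ ($V{\left(M,W \right)} = M^{2} + W = W + M^{2}$)
$s{\left(u \right)} = 20 + 4 u$ ($s{\left(u \right)} = 4 \left(u - -5\right) = 4 \left(u + 5\right) = 4 \left(5 + u\right) = 20 + 4 u$)
$h{\left(o,R \right)} = - \frac{4}{7} + \frac{\left(-3 + R\right)^{2}}{7}$
$f{\left(I \right)} = 4$
$h{\left(s{\left(P{\left(2 \right)} \right)},36 \right)} f{\left(V{\left(5,F{\left(5 \right)} \right)} \right)} = \left(- \frac{4}{7} + \frac{\left(-3 + 36\right)^{2}}{7}\right) 4 = \left(- \frac{4}{7} + \frac{33^{2}}{7}\right) 4 = \left(- \frac{4}{7} + \frac{1}{7} \cdot 1089\right) 4 = \left(- \frac{4}{7} + \frac{1089}{7}\right) 4 = 155 \cdot 4 = 620$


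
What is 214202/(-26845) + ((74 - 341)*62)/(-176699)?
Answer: -37404887068/4743484655 ≈ -7.8855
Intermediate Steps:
214202/(-26845) + ((74 - 341)*62)/(-176699) = 214202*(-1/26845) - 267*62*(-1/176699) = -214202/26845 - 16554*(-1/176699) = -214202/26845 + 16554/176699 = -37404887068/4743484655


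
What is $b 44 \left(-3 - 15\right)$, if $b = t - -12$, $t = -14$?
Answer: $1584$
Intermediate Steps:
$b = -2$ ($b = -14 - -12 = -14 + 12 = -2$)
$b 44 \left(-3 - 15\right) = \left(-2\right) 44 \left(-3 - 15\right) = \left(-88\right) \left(-18\right) = 1584$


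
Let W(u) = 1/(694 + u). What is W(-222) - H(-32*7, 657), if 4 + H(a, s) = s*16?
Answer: -4959775/472 ≈ -10508.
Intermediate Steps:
H(a, s) = -4 + 16*s (H(a, s) = -4 + s*16 = -4 + 16*s)
W(-222) - H(-32*7, 657) = 1/(694 - 222) - (-4 + 16*657) = 1/472 - (-4 + 10512) = 1/472 - 1*10508 = 1/472 - 10508 = -4959775/472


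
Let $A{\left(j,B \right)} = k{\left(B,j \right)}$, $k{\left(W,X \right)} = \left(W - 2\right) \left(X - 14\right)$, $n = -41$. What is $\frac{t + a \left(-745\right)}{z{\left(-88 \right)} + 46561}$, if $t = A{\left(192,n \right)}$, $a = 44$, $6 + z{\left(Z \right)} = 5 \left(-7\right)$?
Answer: $- \frac{20217}{23260} \approx -0.86917$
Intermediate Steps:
$z{\left(Z \right)} = -41$ ($z{\left(Z \right)} = -6 + 5 \left(-7\right) = -6 - 35 = -41$)
$k{\left(W,X \right)} = \left(-14 + X\right) \left(-2 + W\right)$ ($k{\left(W,X \right)} = \left(-2 + W\right) \left(-14 + X\right) = \left(-14 + X\right) \left(-2 + W\right)$)
$A{\left(j,B \right)} = 28 - 14 B - 2 j + B j$
$t = -7654$ ($t = 28 - -574 - 384 - 7872 = 28 + 574 - 384 - 7872 = -7654$)
$\frac{t + a \left(-745\right)}{z{\left(-88 \right)} + 46561} = \frac{-7654 + 44 \left(-745\right)}{-41 + 46561} = \frac{-7654 - 32780}{46520} = \left(-40434\right) \frac{1}{46520} = - \frac{20217}{23260}$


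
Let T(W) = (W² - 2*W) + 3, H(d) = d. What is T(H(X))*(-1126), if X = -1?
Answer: -6756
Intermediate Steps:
T(W) = 3 + W² - 2*W
T(H(X))*(-1126) = (3 + (-1)² - 2*(-1))*(-1126) = (3 + 1 + 2)*(-1126) = 6*(-1126) = -6756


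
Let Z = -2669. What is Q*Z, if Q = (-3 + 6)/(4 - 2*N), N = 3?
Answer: 8007/2 ≈ 4003.5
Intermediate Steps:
Q = -3/2 (Q = (-3 + 6)/(4 - 2*3) = 3/(4 - 6) = 3/(-2) = 3*(-½) = -3/2 ≈ -1.5000)
Q*Z = -3/2*(-2669) = 8007/2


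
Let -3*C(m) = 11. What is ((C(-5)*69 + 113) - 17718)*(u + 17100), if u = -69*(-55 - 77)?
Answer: -468022464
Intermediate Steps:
C(m) = -11/3 (C(m) = -⅓*11 = -11/3)
u = 9108 (u = -69*(-132) = 9108)
((C(-5)*69 + 113) - 17718)*(u + 17100) = ((-11/3*69 + 113) - 17718)*(9108 + 17100) = ((-253 + 113) - 17718)*26208 = (-140 - 17718)*26208 = -17858*26208 = -468022464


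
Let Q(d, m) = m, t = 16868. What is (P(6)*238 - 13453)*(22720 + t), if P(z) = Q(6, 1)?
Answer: -523155420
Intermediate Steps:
P(z) = 1
(P(6)*238 - 13453)*(22720 + t) = (1*238 - 13453)*(22720 + 16868) = (238 - 13453)*39588 = -13215*39588 = -523155420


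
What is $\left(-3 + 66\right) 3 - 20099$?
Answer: $-19910$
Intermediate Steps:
$\left(-3 + 66\right) 3 - 20099 = 63 \cdot 3 - 20099 = 189 - 20099 = -19910$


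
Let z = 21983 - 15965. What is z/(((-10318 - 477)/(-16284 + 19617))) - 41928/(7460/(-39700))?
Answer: 52409099814/236855 ≈ 2.2127e+5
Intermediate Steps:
z = 6018
z/(((-10318 - 477)/(-16284 + 19617))) - 41928/(7460/(-39700)) = 6018/(((-10318 - 477)/(-16284 + 19617))) - 41928/(7460/(-39700)) = 6018/((-10795/3333)) - 41928/(7460*(-1/39700)) = 6018/((-10795*1/3333)) - 41928/(-373/1985) = 6018/(-10795/3333) - 41928*(-1985/373) = 6018*(-3333/10795) + 83227080/373 = -1179882/635 + 83227080/373 = 52409099814/236855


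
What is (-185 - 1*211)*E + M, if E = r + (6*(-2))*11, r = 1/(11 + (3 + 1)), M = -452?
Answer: 258968/5 ≈ 51794.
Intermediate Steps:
r = 1/15 (r = 1/(11 + 4) = 1/15 ≈ 0.066667)
E = -1979/15 (E = 1/15 + (6*(-2))*11 = 1/15 - 12*11 = 1/15 - 132 = -1979/15 ≈ -131.93)
(-185 - 1*211)*E + M = (-185 - 1*211)*(-1979/15) - 452 = (-185 - 211)*(-1979/15) - 452 = -396*(-1979/15) - 452 = 261228/5 - 452 = 258968/5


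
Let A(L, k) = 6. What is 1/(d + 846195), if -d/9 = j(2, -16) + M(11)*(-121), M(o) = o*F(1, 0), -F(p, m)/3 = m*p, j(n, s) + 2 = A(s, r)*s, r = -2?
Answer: 1/847077 ≈ 1.1805e-6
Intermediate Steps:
j(n, s) = -2 + 6*s
F(p, m) = -3*m*p
M(o) = 0 (M(o) = o*(-3*0*1) = o*0 = 0)
d = 882 (d = -9*((-2 + 6*(-16)) + 0*(-121)) = -9*((-2 - 96) + 0) = -9*(-98 + 0) = -9*(-98) = 882)
1/(d + 846195) = 1/(882 + 846195) = 1/847077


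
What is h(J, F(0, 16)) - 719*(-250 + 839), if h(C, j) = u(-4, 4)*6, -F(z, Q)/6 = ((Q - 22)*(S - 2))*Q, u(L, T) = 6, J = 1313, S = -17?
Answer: -423455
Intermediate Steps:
F(z, Q) = -6*Q*(418 - 19*Q) (F(z, Q) = -6*(Q - 22)*(-17 - 2)*Q = -6*(-22 + Q)*(-19)*Q = -6*(418 - 19*Q)*Q = -6*Q*(418 - 19*Q))
h(C, j) = 36 (h(C, j) = 6*6 = 36)
h(J, F(0, 16)) - 719*(-250 + 839) = 36 - 719*(-250 + 839) = 36 - 719*589 = 36 - 1*423491 = 36 - 423491 = -423455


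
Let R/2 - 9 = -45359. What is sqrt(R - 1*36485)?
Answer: I*sqrt(127185) ≈ 356.63*I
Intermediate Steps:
R = -90700 (R = 18 + 2*(-45359) = 18 - 90718 = -90700)
sqrt(R - 1*36485) = sqrt(-90700 - 1*36485) = sqrt(-90700 - 36485) = sqrt(-127185) = I*sqrt(127185)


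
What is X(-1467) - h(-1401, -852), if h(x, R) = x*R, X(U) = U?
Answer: -1195119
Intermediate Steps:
h(x, R) = R*x
X(-1467) - h(-1401, -852) = -1467 - (-852)*(-1401) = -1467 - 1*1193652 = -1467 - 1193652 = -1195119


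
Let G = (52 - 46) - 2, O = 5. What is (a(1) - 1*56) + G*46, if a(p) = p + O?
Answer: 134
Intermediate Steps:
G = 4 (G = 6 - 2 = 4)
a(p) = 5 + p (a(p) = p + 5 = 5 + p)
(a(1) - 1*56) + G*46 = ((5 + 1) - 1*56) + 4*46 = (6 - 56) + 184 = -50 + 184 = 134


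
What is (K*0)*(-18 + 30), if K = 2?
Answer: 0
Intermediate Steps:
(K*0)*(-18 + 30) = (2*0)*(-18 + 30) = 0*12 = 0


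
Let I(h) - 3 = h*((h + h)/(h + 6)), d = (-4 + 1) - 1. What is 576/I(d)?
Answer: 576/19 ≈ 30.316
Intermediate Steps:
d = -4 (d = -3 - 1 = -4)
I(h) = 3 + 2*h²/(6 + h) (I(h) = 3 + h*((h + h)/(h + 6)) = 3 + h*((2*h)/(6 + h)) = 3 + h*(2*h/(6 + h)) = 3 + 2*h²/(6 + h))
576/I(d) = 576/(((18 + 2*(-4)² + 3*(-4))/(6 - 4))) = 576/(((18 + 2*16 - 12)/2)) = 576/(((18 + 32 - 12)/2)) = 576/(((½)*38)) = 576/19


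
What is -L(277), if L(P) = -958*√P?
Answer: 958*√277 ≈ 15944.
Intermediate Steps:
-L(277) = -(-958)*√277 = 958*√277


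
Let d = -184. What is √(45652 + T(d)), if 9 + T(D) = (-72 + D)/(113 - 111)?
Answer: √45515 ≈ 213.34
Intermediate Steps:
T(D) = -45 + D/2 (T(D) = -9 + (-72 + D)/(113 - 111) = -9 + (-72 + D)/2 = -9 + (-72 + D)*(½) = -9 + (-36 + D/2) = -45 + D/2)
√(45652 + T(d)) = √(45652 + (-45 + (½)*(-184))) = √(45652 + (-45 - 92)) = √(45652 - 137) = √45515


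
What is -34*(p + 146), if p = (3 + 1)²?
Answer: -5508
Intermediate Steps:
p = 16 (p = 4² = 16)
-34*(p + 146) = -34*(16 + 146) = -34*162 = -5508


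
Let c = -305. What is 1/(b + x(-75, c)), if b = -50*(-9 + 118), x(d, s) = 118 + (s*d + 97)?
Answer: 1/17640 ≈ 5.6689e-5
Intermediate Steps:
x(d, s) = 215 + d*s (x(d, s) = 118 + (d*s + 97) = 118 + (97 + d*s) = 215 + d*s)
b = -5450 (b = -50*109 = -5450)
1/(b + x(-75, c)) = 1/(-5450 + (215 - 75*(-305))) = 1/(-5450 + (215 + 22875)) = 1/(-5450 + 23090) = 1/17640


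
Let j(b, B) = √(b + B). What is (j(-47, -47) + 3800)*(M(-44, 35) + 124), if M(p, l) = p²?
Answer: 7828000 + 2060*I*√94 ≈ 7.828e+6 + 19972.0*I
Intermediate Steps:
j(b, B) = √(B + b)
(j(-47, -47) + 3800)*(M(-44, 35) + 124) = (√(-47 - 47) + 3800)*((-44)² + 124) = (√(-94) + 3800)*(1936 + 124) = (I*√94 + 3800)*2060 = (3800 + I*√94)*2060 = 7828000 + 2060*I*√94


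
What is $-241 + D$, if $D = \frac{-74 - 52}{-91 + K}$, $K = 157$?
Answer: $- \frac{2672}{11} \approx -242.91$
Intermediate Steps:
$D = - \frac{21}{11}$ ($D = \frac{-74 - 52}{-91 + 157} = - \frac{126}{66} = \left(-126\right) \frac{1}{66} = - \frac{21}{11} \approx -1.9091$)
$-241 + D = -241 - \frac{21}{11} = - \frac{2672}{11}$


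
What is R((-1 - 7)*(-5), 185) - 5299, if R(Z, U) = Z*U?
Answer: 2101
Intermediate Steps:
R(Z, U) = U*Z
R((-1 - 7)*(-5), 185) - 5299 = 185*((-1 - 7)*(-5)) - 5299 = 185*(-8*(-5)) - 5299 = 185*40 - 5299 = 7400 - 5299 = 2101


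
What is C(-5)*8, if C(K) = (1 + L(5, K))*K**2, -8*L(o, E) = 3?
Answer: 125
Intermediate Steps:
L(o, E) = -3/8 (L(o, E) = -1/8*3 = -3/8)
C(K) = 5*K**2/8 (C(K) = (1 - 3/8)*K**2 = 5*K**2/8)
C(-5)*8 = ((5/8)*(-5)**2)*8 = ((5/8)*25)*8 = (125/8)*8 = 125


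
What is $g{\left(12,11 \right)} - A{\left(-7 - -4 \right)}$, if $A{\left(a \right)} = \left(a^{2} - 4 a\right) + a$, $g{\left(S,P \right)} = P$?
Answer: $-7$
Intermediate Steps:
$A{\left(a \right)} = a^{2} - 3 a$
$g{\left(12,11 \right)} - A{\left(-7 - -4 \right)} = 11 - \left(-7 - -4\right) \left(-3 - 3\right) = 11 - \left(-7 + 4\right) \left(-3 + \left(-7 + 4\right)\right) = 11 - - 3 \left(-3 - 3\right) = 11 - \left(-3\right) \left(-6\right) = 11 - 18 = -7$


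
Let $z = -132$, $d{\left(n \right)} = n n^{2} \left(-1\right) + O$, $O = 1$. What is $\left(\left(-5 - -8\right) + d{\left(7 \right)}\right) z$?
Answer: $44748$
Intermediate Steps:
$d{\left(n \right)} = 1 - n^{3}$ ($d{\left(n \right)} = n n^{2} \left(-1\right) + 1 = n^{3} \left(-1\right) + 1 = - n^{3} + 1 = 1 - n^{3}$)
$\left(\left(-5 - -8\right) + d{\left(7 \right)}\right) z = \left(\left(-5 - -8\right) + \left(1 - 7^{3}\right)\right) \left(-132\right) = \left(\left(-5 + 8\right) + \left(1 - 343\right)\right) \left(-132\right) = \left(3 + \left(1 - 343\right)\right) \left(-132\right) = \left(3 - 342\right) \left(-132\right) = \left(-339\right) \left(-132\right) = 44748$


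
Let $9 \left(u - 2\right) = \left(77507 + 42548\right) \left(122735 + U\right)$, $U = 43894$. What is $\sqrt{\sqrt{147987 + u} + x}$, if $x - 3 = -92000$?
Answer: $\frac{\sqrt{-827973 + 12 \sqrt{1250373531}}}{3} \approx 211.78 i$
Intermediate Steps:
$x = -91997$ ($x = 3 - 92000 = -91997$)
$u = \frac{6668214871}{3}$ ($u = 2 + \frac{\left(77507 + 42548\right) \left(122735 + 43894\right)}{9} = 2 + \frac{120055 \cdot 166629}{9} = 2 + \frac{1}{9} \cdot 20004644595 = 2 + \frac{6668214865}{3} = \frac{6668214871}{3} \approx 2.2227 \cdot 10^{9}$)
$\sqrt{\sqrt{147987 + u} + x} = \sqrt{\sqrt{147987 + \frac{6668214871}{3}} - 91997} = \sqrt{\sqrt{\frac{6668658832}{3}} - 91997} = \sqrt{\frac{4 \sqrt{1250373531}}{3} - 91997} = \sqrt{-91997 + \frac{4 \sqrt{1250373531}}{3}}$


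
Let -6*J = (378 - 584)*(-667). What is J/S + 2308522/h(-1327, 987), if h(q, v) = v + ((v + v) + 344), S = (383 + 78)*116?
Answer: 12762914159/18283260 ≈ 698.07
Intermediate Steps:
S = 53476 (S = 461*116 = 53476)
J = -68701/3 (J = -(378 - 584)*(-667)/6 = -(-103)*(-667)/3 = -⅙*137402 = -68701/3 ≈ -22900.)
h(q, v) = 344 + 3*v (h(q, v) = v + (2*v + 344) = v + (344 + 2*v) = 344 + 3*v)
J/S + 2308522/h(-1327, 987) = -68701/3/53476 + 2308522/(344 + 3*987) = -68701/3*1/53476 + 2308522/(344 + 2961) = -2369/5532 + 2308522/3305 = 12762914159/18283260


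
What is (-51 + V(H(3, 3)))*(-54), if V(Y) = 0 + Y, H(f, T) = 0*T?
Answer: 2754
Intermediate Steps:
H(f, T) = 0
V(Y) = Y
(-51 + V(H(3, 3)))*(-54) = (-51 + 0)*(-54) = -51*(-54) = 2754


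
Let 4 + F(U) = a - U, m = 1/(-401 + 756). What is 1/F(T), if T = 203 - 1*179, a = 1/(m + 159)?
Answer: -56446/1580133 ≈ -0.035722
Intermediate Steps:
m = 1/355 ≈ 0.0028169
a = 355/56446 (a = 1/(1/355 + 159) = 1/(56446/355) = 355/56446 ≈ 0.0062892)
T = 24 (T = 203 - 179 = 24)
F(U) = -225429/56446 - U (F(U) = -4 + (355/56446 - U) = -225429/56446 - U)
1/F(T) = 1/(-225429/56446 - 1*24) = 1/(-225429/56446 - 24) = 1/(-1580133/56446) = -56446/1580133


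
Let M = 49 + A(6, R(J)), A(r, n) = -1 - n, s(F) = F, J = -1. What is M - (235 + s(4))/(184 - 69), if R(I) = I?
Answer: 5396/115 ≈ 46.922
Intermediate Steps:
M = 49 (M = 49 + (-1 - 1*(-1)) = 49 + (-1 + 1) = 49 + 0 = 49)
M - (235 + s(4))/(184 - 69) = 49 - (235 + 4)/(184 - 69) = 49 - 239/115 = 5396/115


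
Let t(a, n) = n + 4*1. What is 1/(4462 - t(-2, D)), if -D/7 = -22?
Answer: 1/4304 ≈ 0.00023234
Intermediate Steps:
D = 154 (D = -7*(-22) = 154)
t(a, n) = 4 + n (t(a, n) = n + 4 = 4 + n)
1/(4462 - t(-2, D)) = 1/(4462 - (4 + 154)) = 1/(4462 - 1*158) = 1/(4462 - 158) = 1/4304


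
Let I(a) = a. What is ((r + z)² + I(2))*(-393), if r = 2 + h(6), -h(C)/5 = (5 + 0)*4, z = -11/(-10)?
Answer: -369090273/100 ≈ -3.6909e+6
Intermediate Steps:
z = 11/10 (z = -11*(-⅒) = 11/10 ≈ 1.1000)
h(C) = -100 (h(C) = -5*(5 + 0)*4 = -25*4 = -5*20 = -100)
r = -98 (r = 2 - 100 = -98)
((r + z)² + I(2))*(-393) = ((-98 + 11/10)² + 2)*(-393) = ((-969/10)² + 2)*(-393) = (938961/100 + 2)*(-393) = (939161/100)*(-393) = -369090273/100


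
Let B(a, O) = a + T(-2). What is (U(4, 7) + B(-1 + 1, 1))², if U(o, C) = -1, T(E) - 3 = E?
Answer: 0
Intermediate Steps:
T(E) = 3 + E
B(a, O) = 1 + a (B(a, O) = a + (3 - 2) = a + 1 = 1 + a)
(U(4, 7) + B(-1 + 1, 1))² = (-1 + (1 + (-1 + 1)))² = (-1 + (1 + 0))² = (-1 + 1)² = 0² = 0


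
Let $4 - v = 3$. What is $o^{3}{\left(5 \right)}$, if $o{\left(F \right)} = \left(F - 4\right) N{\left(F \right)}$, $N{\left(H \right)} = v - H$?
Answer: $-64$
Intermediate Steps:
$v = 1$ ($v = 4 - 3 = 1$)
$N{\left(H \right)} = 1 - H$
$o{\left(F \right)} = \left(1 - F\right) \left(-4 + F\right)$ ($o{\left(F \right)} = \left(F - 4\right) \left(1 - F\right) = \left(-4 + F\right) \left(1 - F\right) = \left(1 - F\right) \left(-4 + F\right)$)
$o^{3}{\left(5 \right)} = \left(- \left(-1 + 5\right) \left(-4 + 5\right)\right)^{3} = \left(\left(-1\right) 4 \cdot 1\right)^{3} = \left(-4\right)^{3} = -64$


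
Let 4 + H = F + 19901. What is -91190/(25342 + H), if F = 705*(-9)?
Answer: -45595/19447 ≈ -2.3446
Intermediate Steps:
F = -6345
H = 13552 (H = -4 + (-6345 + 19901) = -4 + 13556 = 13552)
-91190/(25342 + H) = -91190/(25342 + 13552) = -91190/38894 = -91190*1/38894 = -45595/19447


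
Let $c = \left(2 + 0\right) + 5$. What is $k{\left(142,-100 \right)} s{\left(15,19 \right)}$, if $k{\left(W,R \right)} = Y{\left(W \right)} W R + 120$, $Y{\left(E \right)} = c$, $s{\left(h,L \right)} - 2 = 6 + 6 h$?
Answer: $-9729440$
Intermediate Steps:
$s{\left(h,L \right)} = 8 + 6 h$ ($s{\left(h,L \right)} = 2 + \left(6 + 6 h\right) = 8 + 6 h$)
$c = 7$ ($c = 2 + 5 = 7$)
$Y{\left(E \right)} = 7$
$k{\left(W,R \right)} = 120 + 7 R W$ ($k{\left(W,R \right)} = 7 W R + 120 = 7 R W + 120 = 120 + 7 R W$)
$k{\left(142,-100 \right)} s{\left(15,19 \right)} = \left(120 + 7 \left(-100\right) 142\right) \left(8 + 6 \cdot 15\right) = \left(120 - 99400\right) \left(8 + 90\right) = \left(-99280\right) 98 = -9729440$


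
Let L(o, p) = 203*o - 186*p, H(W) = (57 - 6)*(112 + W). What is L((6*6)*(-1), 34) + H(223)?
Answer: 3453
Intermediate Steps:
H(W) = 5712 + 51*W (H(W) = 51*(112 + W) = 5712 + 51*W)
L(o, p) = -186*p + 203*o
L((6*6)*(-1), 34) + H(223) = (-186*34 + 203*((6*6)*(-1))) + (5712 + 51*223) = (-6324 + 203*(36*(-1))) + (5712 + 11373) = (-6324 + 203*(-36)) + 17085 = (-6324 - 7308) + 17085 = -13632 + 17085 = 3453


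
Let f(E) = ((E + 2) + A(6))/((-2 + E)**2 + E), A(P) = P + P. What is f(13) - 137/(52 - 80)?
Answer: 9557/1876 ≈ 5.0944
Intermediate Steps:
A(P) = 2*P
f(E) = (14 + E)/(E + (-2 + E)**2) (f(E) = ((E + 2) + 2*6)/((-2 + E)**2 + E) = ((2 + E) + 12)/(E + (-2 + E)**2) = (14 + E)/(E + (-2 + E)**2))
f(13) - 137/(52 - 80) = (14 + 13)/(13 + (-2 + 13)**2) - 137/(52 - 80) = 27/(13 + 11**2) - 137/(-28) = 27/(13 + 121) - 1/28*(-137) = 27/134 + 137/28 = 9557/1876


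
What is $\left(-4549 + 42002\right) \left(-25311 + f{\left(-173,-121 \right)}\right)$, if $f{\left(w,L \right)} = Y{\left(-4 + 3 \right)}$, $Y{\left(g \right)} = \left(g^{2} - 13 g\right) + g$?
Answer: $-947485994$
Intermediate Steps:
$Y{\left(g \right)} = g^{2} - 12 g$
$f{\left(w,L \right)} = 13$ ($f{\left(w,L \right)} = \left(-4 + 3\right) \left(-12 + \left(-4 + 3\right)\right) = - (-12 - 1) = \left(-1\right) \left(-13\right) = 13$)
$\left(-4549 + 42002\right) \left(-25311 + f{\left(-173,-121 \right)}\right) = \left(-4549 + 42002\right) \left(-25311 + 13\right) = 37453 \left(-25298\right) = -947485994$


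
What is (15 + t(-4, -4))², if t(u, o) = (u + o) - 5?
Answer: 4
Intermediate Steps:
t(u, o) = -5 + o + u (t(u, o) = (o + u) - 5 = -5 + o + u)
(15 + t(-4, -4))² = (15 + (-5 - 4 - 4))² = (15 - 13)² = 2² = 4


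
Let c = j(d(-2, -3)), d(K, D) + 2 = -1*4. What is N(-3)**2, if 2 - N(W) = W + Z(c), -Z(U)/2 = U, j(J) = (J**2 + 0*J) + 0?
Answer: 5929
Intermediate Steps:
d(K, D) = -6 (d(K, D) = -2 - 1*4 = -2 - 4 = -6)
j(J) = J**2 (j(J) = (J**2 + 0) + 0 = J**2 + 0 = J**2)
c = 36 (c = (-6)**2 = 36)
Z(U) = -2*U
N(W) = 74 - W (N(W) = 2 - (W - 2*36) = 2 - (W - 72) = 2 - (-72 + W) = 2 + (72 - W) = 74 - W)
N(-3)**2 = (74 - 1*(-3))**2 = (74 + 3)**2 = 77**2 = 5929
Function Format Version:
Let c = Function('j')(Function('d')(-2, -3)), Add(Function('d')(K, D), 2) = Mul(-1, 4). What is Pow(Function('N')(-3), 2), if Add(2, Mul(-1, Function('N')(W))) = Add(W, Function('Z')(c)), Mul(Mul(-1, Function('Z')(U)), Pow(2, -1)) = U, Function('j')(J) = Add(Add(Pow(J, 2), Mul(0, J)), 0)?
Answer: 5929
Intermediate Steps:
Function('d')(K, D) = -6 (Function('d')(K, D) = Add(-2, Mul(-1, 4)) = Add(-2, -4) = -6)
Function('j')(J) = Pow(J, 2) (Function('j')(J) = Add(Add(Pow(J, 2), 0), 0) = Add(Pow(J, 2), 0) = Pow(J, 2))
c = 36 (c = Pow(-6, 2) = 36)
Function('Z')(U) = Mul(-2, U)
Function('N')(W) = Add(74, Mul(-1, W)) (Function('N')(W) = Add(2, Mul(-1, Add(W, Mul(-2, 36)))) = Add(2, Mul(-1, Add(W, -72))) = Add(2, Mul(-1, Add(-72, W))) = Add(2, Add(72, Mul(-1, W))) = Add(74, Mul(-1, W)))
Pow(Function('N')(-3), 2) = Pow(Add(74, Mul(-1, -3)), 2) = Pow(Add(74, 3), 2) = Pow(77, 2) = 5929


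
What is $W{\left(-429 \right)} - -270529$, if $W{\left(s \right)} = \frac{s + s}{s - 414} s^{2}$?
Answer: $\frac{128654375}{281} \approx 4.5785 \cdot 10^{5}$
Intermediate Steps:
$W{\left(s \right)} = \frac{2 s^{3}}{-414 + s}$ ($W{\left(s \right)} = \frac{2 s}{-414 + s} s^{2} = \frac{2 s^{3}}{-414 + s}$)
$W{\left(-429 \right)} - -270529 = \frac{2 \left(-429\right)^{3}}{-414 - 429} - -270529 = 2 \left(-78953589\right) \frac{1}{-843} + 270529 = 2 \left(-78953589\right) \left(- \frac{1}{843}\right) + 270529 = \frac{52635726}{281} + 270529 = \frac{128654375}{281}$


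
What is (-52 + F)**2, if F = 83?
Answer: 961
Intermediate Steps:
(-52 + F)**2 = (-52 + 83)**2 = 31**2 = 961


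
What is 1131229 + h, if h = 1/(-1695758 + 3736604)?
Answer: 2308664179735/2040846 ≈ 1.1312e+6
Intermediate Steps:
h = 1/2040846 ≈ 4.8999e-7
1131229 + h = 1131229 + 1/2040846 = 2308664179735/2040846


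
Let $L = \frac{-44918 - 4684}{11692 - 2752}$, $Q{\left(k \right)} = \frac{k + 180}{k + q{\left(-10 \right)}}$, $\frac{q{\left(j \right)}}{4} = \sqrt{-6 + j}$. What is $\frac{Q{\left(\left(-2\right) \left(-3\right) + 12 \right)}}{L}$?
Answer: $- \frac{265518}{239743} + \frac{236016 i}{239743} \approx -1.1075 + 0.98445 i$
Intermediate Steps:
$q{\left(j \right)} = 4 \sqrt{-6 + j}$
$Q{\left(k \right)} = \frac{180 + k}{k + 16 i}$ ($Q{\left(k \right)} = \frac{k + 180}{k + 4 \sqrt{-6 - 10}} = \frac{180 + k}{k + 4 \sqrt{-16}} = \frac{180 + k}{k + 4 \cdot 4 i} = \frac{180 + k}{k + 16 i}$)
$L = - \frac{8267}{1490}$ ($L = - \frac{49602}{8940} = \left(-49602\right) \frac{1}{8940} = - \frac{8267}{1490} \approx -5.5483$)
$\frac{Q{\left(\left(-2\right) \left(-3\right) + 12 \right)}}{L} = \frac{\frac{1}{\left(\left(-2\right) \left(-3\right) + 12\right) + 16 i} \left(180 + \left(\left(-2\right) \left(-3\right) + 12\right)\right)}{- \frac{8267}{1490}} = \frac{180 + \left(6 + 12\right)}{\left(6 + 12\right) + 16 i} \left(- \frac{1490}{8267}\right) = \frac{180 + 18}{18 + 16 i} \left(- \frac{1490}{8267}\right) = \frac{18 - 16 i}{580} \cdot 198 \left(- \frac{1490}{8267}\right) = \frac{99 \left(18 - 16 i\right)}{290} \left(- \frac{1490}{8267}\right) = - \frac{14751 \left(18 - 16 i\right)}{239743}$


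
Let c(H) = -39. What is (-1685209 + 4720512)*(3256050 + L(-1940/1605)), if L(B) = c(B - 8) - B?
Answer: 3172437743680457/321 ≈ 9.8830e+12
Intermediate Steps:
L(B) = -39 - B
(-1685209 + 4720512)*(3256050 + L(-1940/1605)) = (-1685209 + 4720512)*(3256050 + (-39 - (-1940)/1605)) = 3035303*(3256050 + (-39 - (-1940)/1605)) = 3035303*(3256050 + (-39 - 1*(-388/321))) = 3035303*(3256050 + (-39 + 388/321)) = 3035303*(3256050 - 12131/321) = 3035303*(1045179919/321) = 3172437743680457/321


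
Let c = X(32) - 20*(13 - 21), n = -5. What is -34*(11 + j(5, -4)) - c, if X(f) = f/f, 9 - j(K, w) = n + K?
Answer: -841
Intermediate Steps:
j(K, w) = 14 - K (j(K, w) = 9 - (-5 + K) = 9 + (5 - K) = 14 - K)
X(f) = 1
c = 161 (c = 1 - 20*(13 - 21) = 1 - 20*(-8) = 1 + 160 = 161)
-34*(11 + j(5, -4)) - c = -34*(11 + (14 - 1*5)) - 1*161 = -34*(11 + (14 - 5)) - 161 = -34*(11 + 9) - 161 = -34*20 - 161 = -680 - 161 = -841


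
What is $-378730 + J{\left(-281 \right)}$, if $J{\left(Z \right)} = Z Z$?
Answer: $-299769$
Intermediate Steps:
$J{\left(Z \right)} = Z^{2}$
$-378730 + J{\left(-281 \right)} = -378730 + \left(-281\right)^{2} = -378730 + 78961 = -299769$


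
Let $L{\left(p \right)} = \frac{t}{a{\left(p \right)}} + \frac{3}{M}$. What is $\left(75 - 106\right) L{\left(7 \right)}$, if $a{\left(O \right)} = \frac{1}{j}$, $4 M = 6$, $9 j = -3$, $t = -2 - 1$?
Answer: $-93$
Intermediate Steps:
$t = -3$
$j = - \frac{1}{3}$ ($j = \frac{1}{9} \left(-3\right) = - \frac{1}{3} \approx -0.33333$)
$M = \frac{3}{2}$ ($M = \frac{1}{4} \cdot 6 = \frac{3}{2} \approx 1.5$)
$a{\left(O \right)} = -3$ ($a{\left(O \right)} = \frac{1}{- \frac{1}{3}} = -3$)
$L{\left(p \right)} = 3$ ($L{\left(p \right)} = - \frac{3}{-3} + \frac{3}{\frac{3}{2}} = \left(-3\right) \left(- \frac{1}{3}\right) + 3 \cdot \frac{2}{3} = 1 + 2 = 3$)
$\left(75 - 106\right) L{\left(7 \right)} = \left(75 - 106\right) 3 = \left(-31\right) 3 = -93$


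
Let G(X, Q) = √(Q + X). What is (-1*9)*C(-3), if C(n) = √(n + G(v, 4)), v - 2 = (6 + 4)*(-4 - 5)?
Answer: -9*√(-3 + 2*I*√21) ≈ -16.403 - 22.629*I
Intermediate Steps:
v = -88 (v = 2 + (6 + 4)*(-4 - 5) = 2 + 10*(-9) = 2 - 90 = -88)
C(n) = √(n + 2*I*√21) (C(n) = √(n + √(4 - 88)) = √(n + √(-84)) = √(n + 2*I*√21))
(-1*9)*C(-3) = (-1*9)*√(-3 + 2*I*√21) = -9*√(-3 + 2*I*√21)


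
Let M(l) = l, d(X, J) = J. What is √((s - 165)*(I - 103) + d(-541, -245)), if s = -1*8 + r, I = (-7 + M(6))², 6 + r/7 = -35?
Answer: 5*√1867 ≈ 216.04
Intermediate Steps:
r = -287 (r = -42 + 7*(-35) = -42 - 245 = -287)
I = 1 (I = (-7 + 6)² = (-1)² = 1)
s = -295 (s = -1*8 - 287 = -8 - 287 = -295)
√((s - 165)*(I - 103) + d(-541, -245)) = √((-295 - 165)*(1 - 103) - 245) = √(-460*(-102) - 245) = √(46920 - 245) = √46675 = 5*√1867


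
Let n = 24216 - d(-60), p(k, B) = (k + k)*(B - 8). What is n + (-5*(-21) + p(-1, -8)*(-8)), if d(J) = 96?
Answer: 23969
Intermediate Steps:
p(k, B) = 2*k*(-8 + B) (p(k, B) = (2*k)*(-8 + B) = 2*k*(-8 + B))
n = 24120 (n = 24216 - 1*96 = 24216 - 96 = 24120)
n + (-5*(-21) + p(-1, -8)*(-8)) = 24120 + (-5*(-21) + (2*(-1)*(-8 - 8))*(-8)) = 24120 + (105 + (2*(-1)*(-16))*(-8)) = 24120 + (105 + 32*(-8)) = 24120 + (105 - 256) = 24120 - 151 = 23969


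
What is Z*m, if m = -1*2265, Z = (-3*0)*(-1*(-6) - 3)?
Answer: 0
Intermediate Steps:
Z = 0 (Z = 0*(6 - 3) = 0*3 = 0)
m = -2265
Z*m = 0*(-2265) = 0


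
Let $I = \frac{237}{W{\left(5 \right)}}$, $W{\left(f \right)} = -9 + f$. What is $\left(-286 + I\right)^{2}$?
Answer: $\frac{1907161}{16} \approx 1.192 \cdot 10^{5}$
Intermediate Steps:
$I = - \frac{237}{4}$ ($I = \frac{237}{-9 + 5} = \frac{237}{-4} = 237 \left(- \frac{1}{4}\right) = - \frac{237}{4} \approx -59.25$)
$\left(-286 + I\right)^{2} = \left(-286 - \frac{237}{4}\right)^{2} = \left(- \frac{1381}{4}\right)^{2} = \frac{1907161}{16}$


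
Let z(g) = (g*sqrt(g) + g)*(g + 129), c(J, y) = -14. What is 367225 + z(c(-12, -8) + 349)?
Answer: 522665 + 155440*sqrt(335) ≈ 3.3677e+6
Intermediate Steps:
z(g) = (129 + g)*(g + g**(3/2)) (z(g) = (g**(3/2) + g)*(129 + g) = (g + g**(3/2))*(129 + g) = (129 + g)*(g + g**(3/2)))
367225 + z(c(-12, -8) + 349) = 367225 + ((-14 + 349)**2 + (-14 + 349)**(5/2) + 129*(-14 + 349) + 129*(-14 + 349)**(3/2)) = 367225 + (335**2 + 335**(5/2) + 129*335 + 129*335**(3/2)) = 367225 + (112225 + 112225*sqrt(335) + 43215 + 129*(335*sqrt(335))) = 367225 + (112225 + 112225*sqrt(335) + 43215 + 43215*sqrt(335)) = 367225 + (155440 + 155440*sqrt(335)) = 522665 + 155440*sqrt(335)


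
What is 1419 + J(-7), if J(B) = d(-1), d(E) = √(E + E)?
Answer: 1419 + I*√2 ≈ 1419.0 + 1.4142*I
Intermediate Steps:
d(E) = √2*√E (d(E) = √(2*E) = √2*√E)
J(B) = I*√2 (J(B) = √2*√(-1) = √2*I = I*√2)
1419 + J(-7) = 1419 + I*√2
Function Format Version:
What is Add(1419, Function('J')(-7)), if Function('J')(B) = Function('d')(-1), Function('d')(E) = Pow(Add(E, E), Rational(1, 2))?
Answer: Add(1419, Mul(I, Pow(2, Rational(1, 2)))) ≈ Add(1419.0, Mul(1.4142, I))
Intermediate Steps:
Function('d')(E) = Mul(Pow(2, Rational(1, 2)), Pow(E, Rational(1, 2))) (Function('d')(E) = Pow(Mul(2, E), Rational(1, 2)) = Mul(Pow(2, Rational(1, 2)), Pow(E, Rational(1, 2))))
Function('J')(B) = Mul(I, Pow(2, Rational(1, 2))) (Function('J')(B) = Mul(Pow(2, Rational(1, 2)), Pow(-1, Rational(1, 2))) = Mul(Pow(2, Rational(1, 2)), I) = Mul(I, Pow(2, Rational(1, 2))))
Add(1419, Function('J')(-7)) = Add(1419, Mul(I, Pow(2, Rational(1, 2))))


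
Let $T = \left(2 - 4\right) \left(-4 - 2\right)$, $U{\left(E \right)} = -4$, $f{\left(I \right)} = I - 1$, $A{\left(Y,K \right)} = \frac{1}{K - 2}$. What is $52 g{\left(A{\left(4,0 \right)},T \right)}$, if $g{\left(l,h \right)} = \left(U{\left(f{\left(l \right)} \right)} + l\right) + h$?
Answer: $390$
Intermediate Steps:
$A{\left(Y,K \right)} = \frac{1}{-2 + K}$
$f{\left(I \right)} = -1 + I$
$T = 12$ ($T = \left(-2\right) \left(-6\right) = 12$)
$g{\left(l,h \right)} = -4 + h + l$ ($g{\left(l,h \right)} = \left(-4 + l\right) + h = -4 + h + l$)
$52 g{\left(A{\left(4,0 \right)},T \right)} = 52 \left(-4 + 12 + \frac{1}{-2 + 0}\right) = 52 \left(-4 + 12 + \frac{1}{-2}\right) = 52 \left(-4 + 12 - \frac{1}{2}\right) = 52 \cdot \frac{15}{2} = 390$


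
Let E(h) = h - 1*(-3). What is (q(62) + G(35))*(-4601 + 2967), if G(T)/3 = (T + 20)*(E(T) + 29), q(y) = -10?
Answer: -18047530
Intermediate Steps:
E(h) = 3 + h (E(h) = h + 3 = 3 + h)
G(T) = 3*(20 + T)*(32 + T) (G(T) = 3*((T + 20)*((3 + T) + 29)) = 3*((20 + T)*(32 + T)) = 3*(20 + T)*(32 + T))
(q(62) + G(35))*(-4601 + 2967) = (-10 + (1920 + 3*35**2 + 156*35))*(-4601 + 2967) = (-10 + (1920 + 3*1225 + 5460))*(-1634) = (-10 + (1920 + 3675 + 5460))*(-1634) = (-10 + 11055)*(-1634) = 11045*(-1634) = -18047530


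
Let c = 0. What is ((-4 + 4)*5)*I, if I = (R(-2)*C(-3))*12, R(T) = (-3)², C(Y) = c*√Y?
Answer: 0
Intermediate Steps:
C(Y) = 0 (C(Y) = 0*√Y = 0)
R(T) = 9
I = 0 (I = (9*0)*12 = 0*12 = 0)
((-4 + 4)*5)*I = ((-4 + 4)*5)*0 = (0*5)*0 = 0*0 = 0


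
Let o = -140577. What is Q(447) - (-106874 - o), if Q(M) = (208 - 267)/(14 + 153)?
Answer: -5628460/167 ≈ -33703.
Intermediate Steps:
Q(M) = -59/167
Q(447) - (-106874 - o) = -59/167 - (-106874 - 1*(-140577)) = -59/167 - (-106874 + 140577) = -59/167 - 1*33703 = -59/167 - 33703 = -5628460/167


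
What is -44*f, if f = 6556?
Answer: -288464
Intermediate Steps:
-44*f = -44*6556 = -288464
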